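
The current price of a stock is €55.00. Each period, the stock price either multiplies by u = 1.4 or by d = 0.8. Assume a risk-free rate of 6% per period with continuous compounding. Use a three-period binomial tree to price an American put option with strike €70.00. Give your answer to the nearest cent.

Risk-neutral probability p = (e^0.06 − 0.8)/(1.4 − 0.8) = 0.2618/0.6000 = 0.4364
Terminal stock prices: S_uuu = 150.9, S_uud = 86.24, S_udd = 49.28, S_ddd = 28.16
Terminal payoffs (K − S): max(-80.92, 0) = 0, max(-16.24, 0) = 0, max(20.72, 0) = 20.72, max(41.84, 0) = 41.84
Node uu (S = 107.8): continuation = e^(−0.06)·[0.4364·0.0000 + 0.5636·0.0000] = 0.0000; exercise value = 0.0000 ≤ continuation, so V_uu = 0.0000
Node ud (S = 61.6): continuation = e^(−0.06)·[0.4364·0.0000 + 0.5636·20.7200] = 10.9978; exercise value = 8.4000 ≤ continuation, so V_ud = 10.9978
Node dd (S = 35.2): continuation = e^(−0.06)·[0.4364·20.7200 + 0.5636·41.8400] = 30.7235; exercise value = 34.8000 > continuation, so V_dd = 34.8000 (exercise)
Node u (S = 77): continuation = e^(−0.06)·[0.4364·0.0000 + 0.5636·10.9978] = 5.8375; exercise value = 0.0000 ≤ continuation, so V_u = 5.8375
Node d (S = 44): continuation = e^(−0.06)·[0.4364·10.9978 + 0.5636·34.8000] = 22.9912; exercise value = 26.0000 > continuation, so V_d = 26.0000 (exercise)
Node 0 (S = 55): continuation = e^(−0.06)·[0.4364·5.8375 + 0.5636·26.0000] = 16.1995; exercise value = 15.0000 ≤ continuation, so V_0 = 16.1995

€16.20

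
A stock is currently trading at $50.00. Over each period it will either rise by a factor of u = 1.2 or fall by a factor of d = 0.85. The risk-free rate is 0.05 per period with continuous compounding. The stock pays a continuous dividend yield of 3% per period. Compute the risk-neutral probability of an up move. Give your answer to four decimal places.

Per-period risk-free factor R = e^0.05 = 1.0513; dividend-adjusted growth = e^(0.05−0.03) = 1.0202.
Risk-neutral probability p = (1.0202 − 0.85)/(1.2 − 0.85) = 0.1702/0.3500 = 0.4863

p = 0.4863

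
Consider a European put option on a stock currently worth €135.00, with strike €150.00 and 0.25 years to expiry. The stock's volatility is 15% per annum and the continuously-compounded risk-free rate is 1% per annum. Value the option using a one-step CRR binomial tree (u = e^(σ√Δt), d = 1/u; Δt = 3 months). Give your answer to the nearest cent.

€14.63

CRR parameters: u = e^(σ√Δt) = e^(0.15·√0.25) = 1.0779, d = 1/u = 0.9277
Per-period rate: rΔt = 0.01·0.25 = 0.0025, so R = e^0.0025 = 1.0025
Risk-neutral probability p = (e^0.0025 − 0.9277)/(1.0779 − 0.9277) = 0.0748/0.1501 = 0.4979
Terminal stock prices: S_u = 145.5, S_d = 125.2
Terminal payoffs (K − S): max(4.486, 0) = 4.486, max(24.75, 0) = 24.75
Node 0 (S = 135): V_0 = e^(−0.0025)·[0.4979·4.4856 + 0.5021·24.7546] = 14.6255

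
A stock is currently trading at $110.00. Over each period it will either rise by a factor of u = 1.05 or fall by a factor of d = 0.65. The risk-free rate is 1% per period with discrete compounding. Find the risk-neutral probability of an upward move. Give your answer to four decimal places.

Risk-neutral probability p = (1 + 0.01 − 0.65)/(1.05 − 0.65) = 0.3600/0.4000 = 0.9000

p = 0.9000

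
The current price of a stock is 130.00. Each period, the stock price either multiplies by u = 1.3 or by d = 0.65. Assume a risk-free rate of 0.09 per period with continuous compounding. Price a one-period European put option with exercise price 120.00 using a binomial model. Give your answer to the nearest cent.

Risk-neutral probability p = (e^0.09 − 0.65)/(1.3 − 0.65) = 0.4442/0.6500 = 0.6833
Terminal stock prices: S_u = 169, S_d = 84.5
Terminal payoffs (K − S): max(-49, 0) = 0, max(35.5, 0) = 35.5
Node 0 (S = 130): V_0 = e^(−0.09)·[0.6833·0.0000 + 0.3167·35.5000] = 10.2737

10.27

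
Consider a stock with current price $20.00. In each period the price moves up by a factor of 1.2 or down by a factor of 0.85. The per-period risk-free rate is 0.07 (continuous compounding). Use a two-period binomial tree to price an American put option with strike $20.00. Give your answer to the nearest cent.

$1.02

Risk-neutral probability p = (e^0.07 − 0.85)/(1.2 − 0.85) = 0.2225/0.3500 = 0.6357
Terminal stock prices: S_uu = 28.8, S_ud = 20.4, S_dd = 14.45
Terminal payoffs (K − S): max(-8.8, 0) = 0, max(-0.4, 0) = 0, max(5.55, 0) = 5.55
Node u (S = 24): continuation = e^(−0.07)·[0.6357·0.0000 + 0.3643·0.0000] = 0.0000; exercise value = 0.0000 ≤ continuation, so V_u = 0.0000
Node d (S = 17): continuation = e^(−0.07)·[0.6357·0.0000 + 0.3643·5.5500] = 1.8850; exercise value = 3.0000 > continuation, so V_d = 3.0000 (exercise)
Node 0 (S = 20): continuation = e^(−0.07)·[0.6357·0.0000 + 0.3643·3.0000] = 1.0189; exercise value = 0.0000 ≤ continuation, so V_0 = 1.0189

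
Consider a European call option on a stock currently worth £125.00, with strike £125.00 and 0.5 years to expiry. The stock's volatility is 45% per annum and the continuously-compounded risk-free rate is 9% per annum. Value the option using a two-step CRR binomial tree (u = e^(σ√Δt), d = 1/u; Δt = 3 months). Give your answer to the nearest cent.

£16.58

CRR parameters: u = e^(σ√Δt) = e^(0.45·√0.25) = 1.2523, d = 1/u = 0.7985
Per-period rate: rΔt = 0.09·0.25 = 0.0225, so R = e^0.0225 = 1.0228
Risk-neutral probability p = (e^0.0225 − 0.7985)/(1.2523 − 0.7985) = 0.2242/0.4538 = 0.4941
Terminal stock prices: S_uu = 196, S_ud = 125, S_dd = 79.7
Terminal payoffs (S − K): max(71.04, 0) = 71.04, max(0, 0) = 0, max(-45.3, 0) = 0
Node u (S = 156.5): V_u = e^(−0.0225)·[0.4941·71.0390 + 0.5059·0.0000] = 34.3214
Node d (S = 99.81): V_d = e^(−0.0225)·[0.4941·0.0000 + 0.5059·0.0000] = 0.0000
Node 0 (S = 125): V_0 = e^(−0.0225)·[0.4941·34.3214 + 0.5059·0.0000] = 16.5819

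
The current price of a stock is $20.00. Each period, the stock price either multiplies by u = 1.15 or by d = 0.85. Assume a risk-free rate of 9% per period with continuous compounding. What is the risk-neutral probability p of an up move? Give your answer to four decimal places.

Risk-neutral probability p = (e^0.09 − 0.85)/(1.15 − 0.85) = 0.2442/0.3000 = 0.8139

p = 0.8139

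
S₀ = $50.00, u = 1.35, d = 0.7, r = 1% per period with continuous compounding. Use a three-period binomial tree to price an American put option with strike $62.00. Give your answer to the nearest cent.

$17.64

Risk-neutral probability p = (e^0.01 − 0.7)/(1.35 − 0.7) = 0.3101/0.6500 = 0.4770
Terminal stock prices: S_uuu = 123, S_uud = 63.79, S_udd = 33.07, S_ddd = 17.15
Terminal payoffs (K − S): max(-61.02, 0) = 0, max(-1.788, 0) = 0, max(28.93, 0) = 28.93, max(44.85, 0) = 44.85
Node uu (S = 91.13): continuation = e^(−0.01)·[0.4770·0.0000 + 0.5230·0.0000] = 0.0000; exercise value = 0.0000 ≤ continuation, so V_uu = 0.0000
Node ud (S = 47.25): continuation = e^(−0.01)·[0.4770·0.0000 + 0.5230·28.9250] = 14.9772; exercise value = 14.7500 ≤ continuation, so V_ud = 14.9772
Node dd (S = 24.5): continuation = e^(−0.01)·[0.4770·28.9250 + 0.5230·44.8500] = 36.8831; exercise value = 37.5000 > continuation, so V_dd = 37.5000 (exercise)
Node u (S = 67.5): continuation = e^(−0.01)·[0.4770·0.0000 + 0.5230·14.9772] = 7.7552; exercise value = 0.0000 ≤ continuation, so V_u = 7.7552
Node d (S = 35): continuation = e^(−0.01)·[0.4770·14.9772 + 0.5230·37.5000] = 26.4904; exercise value = 27.0000 > continuation, so V_d = 27.0000 (exercise)
Node 0 (S = 50): continuation = e^(−0.01)·[0.4770·7.7552 + 0.5230·27.0000] = 17.6429; exercise value = 12.0000 ≤ continuation, so V_0 = 17.6429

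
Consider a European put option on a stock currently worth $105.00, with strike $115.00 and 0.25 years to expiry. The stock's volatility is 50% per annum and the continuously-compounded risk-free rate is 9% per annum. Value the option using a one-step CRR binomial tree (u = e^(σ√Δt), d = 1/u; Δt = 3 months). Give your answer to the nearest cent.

CRR parameters: u = e^(σ√Δt) = e^(0.5·√0.25) = 1.2840, d = 1/u = 0.7788
Per-period rate: rΔt = 0.09·0.25 = 0.0225, so R = e^0.0225 = 1.0228
Risk-neutral probability p = (e^0.0225 − 0.7788)/(1.2840 − 0.7788) = 0.2440/0.5052 = 0.4829
Terminal stock prices: S_u = 134.8, S_d = 81.77
Terminal payoffs (K − S): max(-19.82, 0) = 0, max(33.23, 0) = 33.23
Node 0 (S = 105): V_0 = e^(−0.0225)·[0.4829·0.0000 + 0.5171·33.2259] = 16.8001

$16.80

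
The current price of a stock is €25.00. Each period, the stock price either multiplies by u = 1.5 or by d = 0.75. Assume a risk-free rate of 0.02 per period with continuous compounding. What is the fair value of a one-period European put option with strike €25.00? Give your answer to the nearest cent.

Risk-neutral probability p = (e^0.02 − 0.75)/(1.5 − 0.75) = 0.2702/0.7500 = 0.3603
Terminal stock prices: S_u = 37.5, S_d = 18.75
Terminal payoffs (K − S): max(-12.5, 0) = 0, max(6.25, 0) = 6.25
Node 0 (S = 25): V_0 = e^(−0.02)·[0.3603·0.0000 + 0.6397·6.2500] = 3.9192

€3.92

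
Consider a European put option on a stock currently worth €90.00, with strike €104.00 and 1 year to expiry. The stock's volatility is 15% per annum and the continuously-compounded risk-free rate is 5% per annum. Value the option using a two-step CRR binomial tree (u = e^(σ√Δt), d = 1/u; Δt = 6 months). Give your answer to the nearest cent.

€11.36

CRR parameters: u = e^(σ√Δt) = e^(0.15·√0.5) = 1.1119, d = 1/u = 0.8994
Per-period rate: rΔt = 0.05·0.5 = 0.025, so R = e^0.025 = 1.0253
Risk-neutral probability p = (e^0.025 − 0.8994)/(1.1119 − 0.8994) = 0.1259/0.2125 = 0.5926
Terminal stock prices: S_uu = 111.3, S_ud = 90, S_dd = 72.8
Terminal payoffs (K − S): max(-7.268, 0) = 0, max(14, 0) = 14, max(31.2, 0) = 31.2
Node u (S = 100.1): V_u = e^(−0.025)·[0.5926·0.0000 + 0.4074·14.0000] = 5.5625
Node d (S = 80.94): V_d = e^(−0.025)·[0.5926·14.0000 + 0.4074·31.2028] = 20.4894
Node 0 (S = 90): V_0 = e^(−0.025)·[0.5926·5.5625 + 0.4074·20.4894] = 11.3559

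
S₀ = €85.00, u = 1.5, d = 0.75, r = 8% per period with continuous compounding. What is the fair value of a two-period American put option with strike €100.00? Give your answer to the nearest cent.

Risk-neutral probability p = (e^0.08 − 0.75)/(1.5 − 0.75) = 0.3333/0.7500 = 0.4444
Terminal stock prices: S_uu = 191.2, S_ud = 95.62, S_dd = 47.81
Terminal payoffs (K − S): max(-91.25, 0) = 0, max(4.375, 0) = 4.375, max(52.19, 0) = 52.19
Node u (S = 127.5): continuation = e^(−0.08)·[0.4444·0.0000 + 0.5556·4.3750] = 2.2439; exercise value = 0.0000 ≤ continuation, so V_u = 2.2439
Node d (S = 63.75): continuation = e^(−0.08)·[0.4444·4.3750 + 0.5556·52.1875] = 28.5616; exercise value = 36.2500 > continuation, so V_d = 36.2500 (exercise)
Node 0 (S = 85): continuation = e^(−0.08)·[0.4444·2.2439 + 0.5556·36.2500] = 19.5131; exercise value = 15.0000 ≤ continuation, so V_0 = 19.5131

€19.51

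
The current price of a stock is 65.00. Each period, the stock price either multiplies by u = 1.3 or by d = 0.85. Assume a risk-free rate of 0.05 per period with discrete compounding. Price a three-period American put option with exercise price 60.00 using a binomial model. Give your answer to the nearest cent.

Risk-neutral probability p = (1 + 0.05 − 0.85)/(1.3 − 0.85) = 0.2000/0.4500 = 0.4444
Terminal stock prices: S_uuu = 142.8, S_uud = 93.37, S_udd = 61.05, S_ddd = 39.92
Terminal payoffs (K − S): max(-82.81, 0) = 0, max(-33.37, 0) = 0, max(-1.051, 0) = 0, max(20.08, 0) = 20.08
Node uu (S = 109.9): continuation = 1/1.05·[0.4444·0.0000 + 0.5556·0.0000] = 0.0000; exercise value = 0.0000 ≤ continuation, so V_uu = 0.0000
Node ud (S = 71.83): continuation = 1/1.05·[0.4444·0.0000 + 0.5556·0.0000] = 0.0000; exercise value = 0.0000 ≤ continuation, so V_ud = 0.0000
Node dd (S = 46.96): continuation = 1/1.05·[0.4444·0.0000 + 0.5556·20.0819] = 10.6253; exercise value = 13.0375 > continuation, so V_dd = 13.0375 (exercise)
Node u (S = 84.5): continuation = 1/1.05·[0.4444·0.0000 + 0.5556·0.0000] = 0.0000; exercise value = 0.0000 ≤ continuation, so V_u = 0.0000
Node d (S = 55.25): continuation = 1/1.05·[0.4444·0.0000 + 0.5556·13.0375] = 6.8981; exercise value = 4.7500 ≤ continuation, so V_d = 6.8981
Node 0 (S = 65): continuation = 1/1.05·[0.4444·0.0000 + 0.5556·6.8981] = 3.6498; exercise value = 0.0000 ≤ continuation, so V_0 = 3.6498

3.65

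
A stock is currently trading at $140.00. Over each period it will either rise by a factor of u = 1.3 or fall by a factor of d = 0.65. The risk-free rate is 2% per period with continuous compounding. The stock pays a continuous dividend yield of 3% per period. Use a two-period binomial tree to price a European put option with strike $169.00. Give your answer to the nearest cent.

$48.30

Per-period risk-free factor R = e^0.02 = 1.0202; dividend-adjusted growth = e^(0.02−0.03) = 0.9900.
Risk-neutral probability p = (0.9900 − 0.65)/(1.3 − 0.65) = 0.3400/0.6500 = 0.5232
Terminal stock prices: S_uu = 236.6, S_ud = 118.3, S_dd = 59.15
Terminal payoffs (K − S): max(-67.6, 0) = 0, max(50.7, 0) = 50.7, max(109.8, 0) = 109.8
Node u (S = 182): V_u = e^(−0.02)·[0.5232·0.0000 + 0.4768·50.7000] = 23.6974
Node d (S = 91): V_d = e^(−0.02)·[0.5232·50.7000 + 0.4768·109.8500] = 77.3430
Node 0 (S = 140): V_0 = e^(−0.02)·[0.5232·23.6974 + 0.4768·77.3430] = 48.3024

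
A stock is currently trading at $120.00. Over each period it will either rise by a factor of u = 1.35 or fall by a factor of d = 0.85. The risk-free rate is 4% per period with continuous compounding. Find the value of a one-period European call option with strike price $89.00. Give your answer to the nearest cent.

$34.49

Risk-neutral probability p = (e^0.04 − 0.85)/(1.35 − 0.85) = 0.1908/0.5000 = 0.3816
Terminal stock prices: S_u = 162, S_d = 102
Terminal payoffs (S − K): max(73, 0) = 73, max(13, 0) = 13
Node 0 (S = 120): V_0 = e^(−0.04)·[0.3816·73.0000 + 0.6184·13.0000] = 34.4897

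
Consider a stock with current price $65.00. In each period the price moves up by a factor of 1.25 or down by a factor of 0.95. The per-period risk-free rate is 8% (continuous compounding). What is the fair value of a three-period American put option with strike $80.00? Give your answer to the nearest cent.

$15.00

Risk-neutral probability p = (e^0.08 − 0.95)/(1.25 − 0.95) = 0.1333/0.3000 = 0.4443
Terminal stock prices: S_uuu = 127, S_uud = 96.48, S_udd = 73.33, S_ddd = 55.73
Terminal payoffs (K − S): max(-46.95, 0) = 0, max(-16.48, 0) = 0, max(6.672, 0) = 6.672, max(24.27, 0) = 24.27
Node uu (S = 101.6): continuation = e^(−0.08)·[0.4443·0.0000 + 0.5557·0.0000] = 0.0000; exercise value = 0.0000 ≤ continuation, so V_uu = 0.0000
Node ud (S = 77.19): continuation = e^(−0.08)·[0.4443·0.0000 + 0.5557·6.6719] = 3.4226; exercise value = 2.8125 ≤ continuation, so V_ud = 3.4226
Node dd (S = 58.66): continuation = e^(−0.08)·[0.4443·6.6719 + 0.5557·24.2706] = 15.1868; exercise value = 21.3375 > continuation, so V_dd = 21.3375 (exercise)
Node u (S = 81.25): continuation = e^(−0.08)·[0.4443·0.0000 + 0.5557·3.4226] = 1.7557; exercise value = 0.0000 ≤ continuation, so V_u = 1.7557
Node d (S = 61.75): continuation = e^(−0.08)·[0.4443·3.4226 + 0.5557·21.3375] = 12.3495; exercise value = 18.2500 > continuation, so V_d = 18.2500 (exercise)
Node 0 (S = 65): continuation = e^(−0.08)·[0.4443·1.7557 + 0.5557·18.2500] = 10.0821; exercise value = 15.0000 > continuation, so V_0 = 15.0000 (exercise)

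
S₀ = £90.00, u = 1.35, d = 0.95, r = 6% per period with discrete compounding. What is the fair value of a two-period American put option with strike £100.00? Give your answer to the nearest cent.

£10.00

Risk-neutral probability p = (1 + 0.06 − 0.95)/(1.35 − 0.95) = 0.1100/0.4000 = 0.2750
Terminal stock prices: S_uu = 164, S_ud = 115.4, S_dd = 81.22
Terminal payoffs (K − S): max(-64.03, 0) = 0, max(-15.43, 0) = 0, max(18.78, 0) = 18.78
Node u (S = 121.5): continuation = 1/1.06·[0.2750·0.0000 + 0.7250·0.0000] = 0.0000; exercise value = 0.0000 ≤ continuation, so V_u = 0.0000
Node d (S = 85.5): continuation = 1/1.06·[0.2750·0.0000 + 0.7250·18.7750] = 12.8414; exercise value = 14.5000 > continuation, so V_d = 14.5000 (exercise)
Node 0 (S = 90): continuation = 1/1.06·[0.2750·0.0000 + 0.7250·14.5000] = 9.9175; exercise value = 10.0000 > continuation, so V_0 = 10.0000 (exercise)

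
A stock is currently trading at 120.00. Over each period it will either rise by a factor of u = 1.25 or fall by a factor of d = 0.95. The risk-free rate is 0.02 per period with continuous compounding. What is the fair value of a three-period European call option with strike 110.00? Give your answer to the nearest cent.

Risk-neutral probability p = (e^0.02 − 0.95)/(1.25 − 0.95) = 0.0702/0.3000 = 0.2340
Terminal stock prices: S_uuu = 234.4, S_uud = 178.1, S_udd = 135.4, S_ddd = 102.9
Terminal payoffs (S − K): max(124.4, 0) = 124.4, max(68.12, 0) = 68.12, max(25.38, 0) = 25.38, max(-7.115, 0) = 0
Node uu (S = 187.5): V_uu = e^(−0.02)·[0.2340·124.3750 + 0.7660·68.1250] = 79.6781
Node ud (S = 142.5): V_ud = e^(−0.02)·[0.2340·68.1250 + 0.7660·25.3750] = 34.6781
Node dd (S = 108.3): V_dd = e^(−0.02)·[0.2340·25.3750 + 0.7660·0.0000] = 5.8203
Node u (S = 150): V_u = e^(−0.02)·[0.2340·79.6781 + 0.7660·34.6781] = 44.3132
Node d (S = 114): V_d = e^(−0.02)·[0.2340·34.6781 + 0.7660·5.8203] = 12.3242
Node 0 (S = 120): V_0 = e^(−0.02)·[0.2340·44.3132 + 0.7660·12.3242] = 19.4175

19.42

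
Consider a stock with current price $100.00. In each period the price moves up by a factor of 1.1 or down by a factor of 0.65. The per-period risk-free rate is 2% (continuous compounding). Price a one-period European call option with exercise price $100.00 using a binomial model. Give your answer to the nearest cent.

$8.06

Risk-neutral probability p = (e^0.02 − 0.65)/(1.1 − 0.65) = 0.3702/0.4500 = 0.8227
Terminal stock prices: S_u = 110, S_d = 65
Terminal payoffs (S − K): max(10, 0) = 10, max(-35, 0) = 0
Node 0 (S = 100): V_0 = e^(−0.02)·[0.8227·10.0000 + 0.1773·0.0000] = 8.0638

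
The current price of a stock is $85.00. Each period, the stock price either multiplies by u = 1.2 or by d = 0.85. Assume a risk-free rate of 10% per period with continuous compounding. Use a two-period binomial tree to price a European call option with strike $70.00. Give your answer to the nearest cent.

Risk-neutral probability p = (e^0.1 − 0.85)/(1.2 − 0.85) = 0.2552/0.3500 = 0.7291
Terminal stock prices: S_uu = 122.4, S_ud = 86.7, S_dd = 61.41
Terminal payoffs (S − K): max(52.4, 0) = 52.4, max(16.7, 0) = 16.7, max(-8.588, 0) = 0
Node u (S = 102): V_u = e^(−0.1)·[0.7291·52.4000 + 0.2709·16.7000] = 38.6614
Node d (S = 72.25): V_d = e^(−0.1)·[0.7291·16.7000 + 0.2709·0.0000] = 11.0167
Node 0 (S = 85): V_0 = e^(−0.1)·[0.7291·38.6614 + 0.2709·11.0167] = 28.2050

$28.20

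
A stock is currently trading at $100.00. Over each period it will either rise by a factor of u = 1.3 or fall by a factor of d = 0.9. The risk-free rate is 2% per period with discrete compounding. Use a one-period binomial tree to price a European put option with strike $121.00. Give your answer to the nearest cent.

Risk-neutral probability p = (1 + 0.02 − 0.9)/(1.3 − 0.9) = 0.1200/0.4000 = 0.3000
Terminal stock prices: S_u = 130, S_d = 90
Terminal payoffs (K − S): max(-9, 0) = 0, max(31, 0) = 31
Node 0 (S = 100): V_0 = 1/1.02·[0.3000·0.0000 + 0.7000·31.0000] = 21.2745

$21.27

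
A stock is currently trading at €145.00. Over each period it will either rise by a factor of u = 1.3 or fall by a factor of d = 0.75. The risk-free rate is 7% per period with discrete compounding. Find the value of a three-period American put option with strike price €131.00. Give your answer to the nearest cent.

€11.70

Risk-neutral probability p = (1 + 0.07 − 0.75)/(1.3 − 0.75) = 0.3200/0.5500 = 0.5818
Terminal stock prices: S_uuu = 318.6, S_uud = 183.8, S_udd = 106, S_ddd = 61.17
Terminal payoffs (K − S): max(-187.6, 0) = 0, max(-52.79, 0) = 0, max(24.97, 0) = 24.97, max(69.83, 0) = 69.83
Node uu (S = 245.1): continuation = 1/1.07·[0.5818·0.0000 + 0.4182·0.0000] = 0.0000; exercise value = 0.0000 ≤ continuation, so V_uu = 0.0000
Node ud (S = 141.4): continuation = 1/1.07·[0.5818·0.0000 + 0.4182·24.9688] = 9.7584; exercise value = 0.0000 ≤ continuation, so V_ud = 9.7584
Node dd (S = 81.56): continuation = 1/1.07·[0.5818·24.9688 + 0.4182·69.8281] = 40.8674; exercise value = 49.4375 > continuation, so V_dd = 49.4375 (exercise)
Node u (S = 188.5): continuation = 1/1.07·[0.5818·0.0000 + 0.4182·9.7584] = 3.8138; exercise value = 0.0000 ≤ continuation, so V_u = 3.8138
Node d (S = 108.8): continuation = 1/1.07·[0.5818·9.7584 + 0.4182·49.4375] = 24.6275; exercise value = 22.2500 ≤ continuation, so V_d = 24.6275
Node 0 (S = 145): continuation = 1/1.07·[0.5818·3.8138 + 0.4182·24.6275] = 11.6988; exercise value = 0.0000 ≤ continuation, so V_0 = 11.6988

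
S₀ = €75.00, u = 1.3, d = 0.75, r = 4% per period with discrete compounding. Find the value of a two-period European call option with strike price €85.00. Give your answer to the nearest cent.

Risk-neutral probability p = (1 + 0.04 − 0.75)/(1.3 − 0.75) = 0.2900/0.5500 = 0.5273
Terminal stock prices: S_uu = 126.8, S_ud = 73.12, S_dd = 42.19
Terminal payoffs (S − K): max(41.75, 0) = 41.75, max(-11.88, 0) = 0, max(-42.81, 0) = 0
Node u (S = 97.5): V_u = 1/1.04·[0.5273·41.7500 + 0.4727·0.0000] = 21.1670
Node d (S = 56.25): V_d = 1/1.04·[0.5273·0.0000 + 0.4727·0.0000] = 0.0000
Node 0 (S = 75): V_0 = 1/1.04·[0.5273·21.1670 + 0.4727·0.0000] = 10.7315

€10.73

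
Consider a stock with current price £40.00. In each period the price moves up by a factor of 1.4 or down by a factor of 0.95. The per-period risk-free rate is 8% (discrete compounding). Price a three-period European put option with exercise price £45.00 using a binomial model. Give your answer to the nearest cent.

£3.06

Risk-neutral probability p = (1 + 0.08 − 0.95)/(1.4 − 0.95) = 0.1300/0.4500 = 0.2889
Terminal stock prices: S_uuu = 109.8, S_uud = 74.48, S_udd = 50.54, S_ddd = 34.29
Terminal payoffs (K − S): max(-64.76, 0) = 0, max(-29.48, 0) = 0, max(-5.54, 0) = 0, max(10.71, 0) = 10.71
Node uu (S = 78.4): V_uu = 1/1.08·[0.2889·0.0000 + 0.7111·0.0000] = 0.0000
Node ud (S = 53.2): V_ud = 1/1.08·[0.2889·0.0000 + 0.7111·0.0000] = 0.0000
Node dd (S = 36.1): V_dd = 1/1.08·[0.2889·0.0000 + 0.7111·10.7050] = 7.0486
Node u (S = 56): V_u = 1/1.08·[0.2889·0.0000 + 0.7111·0.0000] = 0.0000
Node d (S = 38): V_d = 1/1.08·[0.2889·0.0000 + 0.7111·7.0486] = 4.6410
Node 0 (S = 40): V_0 = 1/1.08·[0.2889·0.0000 + 0.7111·4.6410] = 3.0558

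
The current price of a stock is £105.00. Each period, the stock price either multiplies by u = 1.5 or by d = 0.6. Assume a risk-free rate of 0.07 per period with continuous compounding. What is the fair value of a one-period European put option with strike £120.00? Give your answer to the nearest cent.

£25.24

Risk-neutral probability p = (e^0.07 − 0.6)/(1.5 − 0.6) = 0.4725/0.9000 = 0.5250
Terminal stock prices: S_u = 157.5, S_d = 63
Terminal payoffs (K − S): max(-37.5, 0) = 0, max(57, 0) = 57
Node 0 (S = 105): V_0 = e^(−0.07)·[0.5250·0.0000 + 0.4750·57.0000] = 25.2441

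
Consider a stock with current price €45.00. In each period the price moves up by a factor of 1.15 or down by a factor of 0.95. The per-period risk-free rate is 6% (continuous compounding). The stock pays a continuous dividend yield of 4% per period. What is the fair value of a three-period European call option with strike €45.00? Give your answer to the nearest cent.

€3.79

Per-period risk-free factor R = e^0.06 = 1.0618; dividend-adjusted growth = e^(0.06−0.04) = 1.0202.
Risk-neutral probability p = (1.0202 − 0.95)/(1.15 − 0.95) = 0.0702/0.2000 = 0.3510
Terminal stock prices: S_uuu = 68.44, S_uud = 56.54, S_udd = 46.7, S_ddd = 38.58
Terminal payoffs (S − K): max(23.44, 0) = 23.44, max(11.54, 0) = 11.54, max(1.704, 0) = 1.704, max(-6.418, 0) = 0
Node uu (S = 59.51): V_uu = e^(−0.06)·[0.3510·23.4394 + 0.6490·11.5369] = 14.7996
Node ud (S = 49.16): V_ud = e^(−0.06)·[0.3510·11.5369 + 0.6490·1.7044] = 4.8554
Node dd (S = 40.61): V_dd = e^(−0.06)·[0.3510·1.7044 + 0.6490·0.0000] = 0.5634
Node u (S = 51.75): V_u = e^(−0.06)·[0.3510·14.7996 + 0.6490·4.8554] = 7.8599
Node d (S = 42.75): V_d = e^(−0.06)·[0.3510·4.8554 + 0.6490·0.5634] = 1.9494
Node 0 (S = 45): V_0 = e^(−0.06)·[0.3510·7.8599 + 0.6490·1.9494] = 3.7897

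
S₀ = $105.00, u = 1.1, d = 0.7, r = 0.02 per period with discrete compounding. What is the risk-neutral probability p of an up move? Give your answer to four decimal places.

p = 0.8000

Risk-neutral probability p = (1 + 0.02 − 0.7)/(1.1 − 0.7) = 0.3200/0.4000 = 0.8000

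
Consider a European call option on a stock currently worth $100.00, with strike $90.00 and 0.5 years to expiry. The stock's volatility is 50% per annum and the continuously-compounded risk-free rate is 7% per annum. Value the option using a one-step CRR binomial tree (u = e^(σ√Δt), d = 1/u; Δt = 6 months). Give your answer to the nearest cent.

$23.37

CRR parameters: u = e^(σ√Δt) = e^(0.5·√0.5) = 1.4241, d = 1/u = 0.7022
Per-period rate: rΔt = 0.07·0.5 = 0.035, so R = e^0.035 = 1.0356
Risk-neutral probability p = (e^0.035 − 0.7022)/(1.4241 − 0.7022) = 0.3334/0.7219 = 0.4619
Terminal stock prices: S_u = 142.4, S_d = 70.22
Terminal payoffs (S − K): max(52.41, 0) = 52.41, max(-19.78, 0) = 0
Node 0 (S = 100): V_0 = e^(−0.035)·[0.4619·52.4119 + 0.5381·0.0000] = 23.3744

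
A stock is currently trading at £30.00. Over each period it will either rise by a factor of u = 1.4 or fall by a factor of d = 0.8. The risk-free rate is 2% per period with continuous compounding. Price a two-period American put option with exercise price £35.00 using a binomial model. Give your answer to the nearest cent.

£7.14

Risk-neutral probability p = (e^0.02 − 0.8)/(1.4 − 0.8) = 0.2202/0.6000 = 0.3670
Terminal stock prices: S_uu = 58.8, S_ud = 33.6, S_dd = 19.2
Terminal payoffs (K − S): max(-23.8, 0) = 0, max(1.4, 0) = 1.4, max(15.8, 0) = 15.8
Node u (S = 42): continuation = e^(−0.02)·[0.3670·0.0000 + 0.6330·1.4000] = 0.8686; exercise value = 0.0000 ≤ continuation, so V_u = 0.8686
Node d (S = 24): continuation = e^(−0.02)·[0.3670·1.4000 + 0.6330·15.8000] = 10.3070; exercise value = 11.0000 > continuation, so V_d = 11.0000 (exercise)
Node 0 (S = 30): continuation = e^(−0.02)·[0.3670·0.8686 + 0.6330·11.0000] = 7.1376; exercise value = 5.0000 ≤ continuation, so V_0 = 7.1376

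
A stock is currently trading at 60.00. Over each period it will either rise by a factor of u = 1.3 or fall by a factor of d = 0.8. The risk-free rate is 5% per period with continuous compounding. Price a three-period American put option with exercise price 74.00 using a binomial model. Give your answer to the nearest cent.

14.93

Risk-neutral probability p = (e^0.05 − 0.8)/(1.3 − 0.8) = 0.2513/0.5000 = 0.5025
Terminal stock prices: S_uuu = 131.8, S_uud = 81.12, S_udd = 49.92, S_ddd = 30.72
Terminal payoffs (K − S): max(-57.82, 0) = 0, max(-7.12, 0) = 0, max(24.08, 0) = 24.08, max(43.28, 0) = 43.28
Node uu (S = 101.4): continuation = e^(−0.05)·[0.5025·0.0000 + 0.4975·0.0000] = 0.0000; exercise value = 0.0000 ≤ continuation, so V_uu = 0.0000
Node ud (S = 62.4): continuation = e^(−0.05)·[0.5025·0.0000 + 0.4975·24.0800] = 11.3946; exercise value = 11.6000 > continuation, so V_ud = 11.6000 (exercise)
Node dd (S = 38.4): continuation = e^(−0.05)·[0.5025·24.0800 + 0.4975·43.2800] = 31.9910; exercise value = 35.6000 > continuation, so V_dd = 35.6000 (exercise)
Node u (S = 78): continuation = e^(−0.05)·[0.5025·0.0000 + 0.4975·11.6000] = 5.4891; exercise value = 0.0000 ≤ continuation, so V_u = 5.4891
Node d (S = 48): continuation = e^(−0.05)·[0.5025·11.6000 + 0.4975·35.6000] = 22.3910; exercise value = 26.0000 > continuation, so V_d = 26.0000 (exercise)
Node 0 (S = 60): continuation = e^(−0.05)·[0.5025·5.4891 + 0.4975·26.0000] = 14.9271; exercise value = 14.0000 ≤ continuation, so V_0 = 14.9271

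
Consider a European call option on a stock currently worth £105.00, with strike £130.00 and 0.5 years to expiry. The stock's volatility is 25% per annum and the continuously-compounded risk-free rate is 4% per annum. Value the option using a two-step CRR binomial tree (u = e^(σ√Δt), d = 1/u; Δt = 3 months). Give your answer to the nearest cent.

£1.22

CRR parameters: u = e^(σ√Δt) = e^(0.25·√0.25) = 1.1331, d = 1/u = 0.8825
Per-period rate: rΔt = 0.04·0.25 = 0.01, so R = e^0.01 = 1.0101
Risk-neutral probability p = (e^0.01 − 0.8825)/(1.1331 − 0.8825) = 0.1276/0.2507 = 0.5089
Terminal stock prices: S_uu = 134.8, S_ud = 105, S_dd = 81.77
Terminal payoffs (S − K): max(4.823, 0) = 4.823, max(-25, 0) = 0, max(-48.23, 0) = 0
Node u (S = 119): V_u = e^(−0.01)·[0.5089·4.8227 + 0.4911·0.0000] = 2.4298
Node d (S = 92.66): V_d = e^(−0.01)·[0.5089·0.0000 + 0.4911·0.0000] = 0.0000
Node 0 (S = 105): V_0 = e^(−0.01)·[0.5089·2.4298 + 0.4911·0.0000] = 1.2242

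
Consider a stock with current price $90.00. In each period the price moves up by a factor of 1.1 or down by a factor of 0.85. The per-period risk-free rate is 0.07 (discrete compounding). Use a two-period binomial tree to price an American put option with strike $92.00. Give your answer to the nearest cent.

Risk-neutral probability p = (1 + 0.07 − 0.85)/(1.1 − 0.85) = 0.2200/0.2500 = 0.8800
Terminal stock prices: S_uu = 108.9, S_ud = 84.15, S_dd = 65.02
Terminal payoffs (K − S): max(-16.9, 0) = 0, max(7.85, 0) = 7.85, max(26.98, 0) = 26.98
Node u (S = 99): continuation = 1/1.07·[0.8800·0.0000 + 0.1200·7.8500] = 0.8804; exercise value = 0.0000 ≤ continuation, so V_u = 0.8804
Node d (S = 76.5): continuation = 1/1.07·[0.8800·7.8500 + 0.1200·26.9750] = 9.4813; exercise value = 15.5000 > continuation, so V_d = 15.5000 (exercise)
Node 0 (S = 90): continuation = 1/1.07·[0.8800·0.8804 + 0.1200·15.5000] = 2.4624; exercise value = 2.0000 ≤ continuation, so V_0 = 2.4624

$2.46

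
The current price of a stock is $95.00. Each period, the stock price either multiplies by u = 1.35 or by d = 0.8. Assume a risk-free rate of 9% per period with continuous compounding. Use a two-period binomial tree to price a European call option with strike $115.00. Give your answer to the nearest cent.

$13.89

Risk-neutral probability p = (e^0.09 − 0.8)/(1.35 − 0.8) = 0.2942/0.5500 = 0.5349
Terminal stock prices: S_uu = 173.1, S_ud = 102.6, S_dd = 60.8
Terminal payoffs (S − K): max(58.14, 0) = 58.14, max(-12.4, 0) = 0, max(-54.2, 0) = 0
Node u (S = 128.2): V_u = e^(−0.09)·[0.5349·58.1375 + 0.4651·0.0000] = 28.4192
Node d (S = 76): V_d = e^(−0.09)·[0.5349·0.0000 + 0.4651·0.0000] = 0.0000
Node 0 (S = 95): V_0 = e^(−0.09)·[0.5349·28.4192 + 0.4651·0.0000] = 13.8921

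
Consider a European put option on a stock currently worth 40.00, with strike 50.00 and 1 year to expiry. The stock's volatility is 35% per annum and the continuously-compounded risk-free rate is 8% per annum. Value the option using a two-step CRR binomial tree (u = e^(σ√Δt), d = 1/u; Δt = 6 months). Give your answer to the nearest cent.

10.06

CRR parameters: u = e^(σ√Δt) = e^(0.35·√0.5) = 1.2808, d = 1/u = 0.7808
Per-period rate: rΔt = 0.08·0.5 = 0.04, so R = e^0.04 = 1.0408
Risk-neutral probability p = (e^0.04 − 0.7808)/(1.2808 − 0.7808) = 0.2601/0.5000 = 0.5201
Terminal stock prices: S_uu = 65.62, S_ud = 40, S_dd = 24.38
Terminal payoffs (K − S): max(-15.62, 0) = 0, max(10, 0) = 10, max(25.62, 0) = 25.62
Node u (S = 51.23): V_u = e^(−0.04)·[0.5201·0.0000 + 0.4799·10.0000] = 4.6112
Node d (S = 31.23): V_d = e^(−0.04)·[0.5201·10.0000 + 0.4799·25.6165] = 16.8091
Node 0 (S = 40): V_0 = e^(−0.04)·[0.5201·4.6112 + 0.4799·16.8091] = 10.0552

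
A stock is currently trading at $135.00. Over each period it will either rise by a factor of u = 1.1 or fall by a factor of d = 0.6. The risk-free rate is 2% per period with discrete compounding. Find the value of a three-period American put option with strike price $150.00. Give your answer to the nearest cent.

Risk-neutral probability p = (1 + 0.02 − 0.6)/(1.1 − 0.6) = 0.4200/0.5000 = 0.8400
Terminal stock prices: S_uuu = 179.7, S_uud = 98.01, S_udd = 53.46, S_ddd = 29.16
Terminal payoffs (K − S): max(-29.69, 0) = 0, max(51.99, 0) = 51.99, max(96.54, 0) = 96.54, max(120.8, 0) = 120.8
Node uu (S = 163.4): continuation = 1/1.02·[0.8400·0.0000 + 0.1600·51.9900] = 8.1553; exercise value = 0.0000 ≤ continuation, so V_uu = 8.1553
Node ud (S = 89.1): continuation = 1/1.02·[0.8400·51.9900 + 0.1600·96.5400] = 57.9588; exercise value = 60.9000 > continuation, so V_ud = 60.9000 (exercise)
Node dd (S = 48.6): continuation = 1/1.02·[0.8400·96.5400 + 0.1600·120.8400] = 98.4588; exercise value = 101.4000 > continuation, so V_dd = 101.4000 (exercise)
Node u (S = 148.5): continuation = 1/1.02·[0.8400·8.1553 + 0.1600·60.9000] = 16.2691; exercise value = 1.5000 ≤ continuation, so V_u = 16.2691
Node d (S = 81): continuation = 1/1.02·[0.8400·60.9000 + 0.1600·101.4000] = 66.0588; exercise value = 69.0000 > continuation, so V_d = 69.0000 (exercise)
Node 0 (S = 135): continuation = 1/1.02·[0.8400·16.2691 + 0.1600·69.0000] = 24.2216; exercise value = 15.0000 ≤ continuation, so V_0 = 24.2216

$24.22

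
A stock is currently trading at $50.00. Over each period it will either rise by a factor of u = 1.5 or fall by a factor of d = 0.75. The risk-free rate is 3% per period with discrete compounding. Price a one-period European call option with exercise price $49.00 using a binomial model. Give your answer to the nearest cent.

$9.42

Risk-neutral probability p = (1 + 0.03 − 0.75)/(1.5 − 0.75) = 0.2800/0.7500 = 0.3733
Terminal stock prices: S_u = 75, S_d = 37.5
Terminal payoffs (S − K): max(26, 0) = 26, max(-11.5, 0) = 0
Node 0 (S = 50): V_0 = 1/1.03·[0.3733·26.0000 + 0.6267·0.0000] = 9.4239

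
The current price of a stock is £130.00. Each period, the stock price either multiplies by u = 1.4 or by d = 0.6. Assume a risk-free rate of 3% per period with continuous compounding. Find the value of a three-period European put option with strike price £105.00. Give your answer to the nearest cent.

Risk-neutral probability p = (e^0.03 − 0.6)/(1.4 − 0.6) = 0.4305/0.8000 = 0.5381
Terminal stock prices: S_uuu = 356.7, S_uud = 152.9, S_udd = 65.52, S_ddd = 28.08
Terminal payoffs (K − S): max(-251.7, 0) = 0, max(-47.88, 0) = 0, max(39.48, 0) = 39.48, max(76.92, 0) = 76.92
Node uu (S = 254.8): V_uu = e^(−0.03)·[0.5381·0.0000 + 0.4619·0.0000] = 0.0000
Node ud (S = 109.2): V_ud = e^(−0.03)·[0.5381·0.0000 + 0.4619·39.4800] = 17.6981
Node dd (S = 46.8): V_dd = e^(−0.03)·[0.5381·39.4800 + 0.4619·76.9200] = 55.0968
Node u (S = 182): V_u = e^(−0.03)·[0.5381·0.0000 + 0.4619·17.6981] = 7.9337
Node d (S = 78): V_d = e^(−0.03)·[0.5381·17.6981 + 0.4619·55.0968] = 33.9401
Node 0 (S = 130): V_0 = e^(−0.03)·[0.5381·7.9337 + 0.4619·33.9401] = 19.3574

£19.36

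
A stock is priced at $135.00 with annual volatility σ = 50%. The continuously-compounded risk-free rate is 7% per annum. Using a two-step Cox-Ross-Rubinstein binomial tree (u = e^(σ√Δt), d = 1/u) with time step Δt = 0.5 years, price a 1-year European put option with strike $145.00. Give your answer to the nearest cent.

$25.81

CRR parameters: u = e^(σ√Δt) = e^(0.5·√0.5) = 1.4241, d = 1/u = 0.7022
Per-period rate: rΔt = 0.07·0.5 = 0.035, so R = e^0.035 = 1.0356
Risk-neutral probability p = (e^0.035 − 0.7022)/(1.4241 − 0.7022) = 0.3334/0.7219 = 0.4619
Terminal stock prices: S_uu = 273.8, S_ud = 135, S_dd = 66.56
Terminal payoffs (K − S): max(-128.8, 0) = 0, max(10, 0) = 10, max(78.44, 0) = 78.44
Node u (S = 192.3): V_u = e^(−0.035)·[0.4619·0.0000 + 0.5381·10.0000] = 5.1963
Node d (S = 94.8): V_d = e^(−0.035)·[0.4619·10.0000 + 0.5381·78.4357] = 45.2173
Node 0 (S = 135): V_0 = e^(−0.035)·[0.4619·5.1963 + 0.5381·45.2173] = 25.8137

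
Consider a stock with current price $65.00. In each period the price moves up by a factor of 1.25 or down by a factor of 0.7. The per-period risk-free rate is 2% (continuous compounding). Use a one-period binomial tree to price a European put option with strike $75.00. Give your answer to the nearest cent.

Risk-neutral probability p = (e^0.02 − 0.7)/(1.25 − 0.7) = 0.3202/0.5500 = 0.5822
Terminal stock prices: S_u = 81.25, S_d = 45.5
Terminal payoffs (K − S): max(-6.25, 0) = 0, max(29.5, 0) = 29.5
Node 0 (S = 65): V_0 = e^(−0.02)·[0.5822·0.0000 + 0.4178·29.5000] = 12.0815

$12.08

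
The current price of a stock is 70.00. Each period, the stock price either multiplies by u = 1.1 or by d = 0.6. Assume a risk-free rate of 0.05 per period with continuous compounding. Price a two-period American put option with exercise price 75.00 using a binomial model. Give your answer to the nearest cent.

Risk-neutral probability p = (e^0.05 − 0.6)/(1.1 − 0.6) = 0.4513/0.5000 = 0.9025
Terminal stock prices: S_uu = 84.7, S_ud = 46.2, S_dd = 25.2
Terminal payoffs (K − S): max(-9.7, 0) = 0, max(28.8, 0) = 28.8, max(49.8, 0) = 49.8
Node u (S = 77): continuation = e^(−0.05)·[0.9025·0.0000 + 0.0975·28.8000] = 2.6699; exercise value = 0.0000 ≤ continuation, so V_u = 2.6699
Node d (S = 42): continuation = e^(−0.05)·[0.9025·28.8000 + 0.0975·49.8000] = 29.3422; exercise value = 33.0000 > continuation, so V_d = 33.0000 (exercise)
Node 0 (S = 70): continuation = e^(−0.05)·[0.9025·2.6699 + 0.0975·33.0000] = 5.3514; exercise value = 5.0000 ≤ continuation, so V_0 = 5.3514

5.35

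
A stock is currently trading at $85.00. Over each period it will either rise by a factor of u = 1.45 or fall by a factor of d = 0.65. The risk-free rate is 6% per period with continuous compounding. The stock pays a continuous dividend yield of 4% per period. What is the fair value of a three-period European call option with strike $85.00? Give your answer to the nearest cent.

Per-period risk-free factor R = e^0.06 = 1.0618; dividend-adjusted growth = e^(0.06−0.04) = 1.0202.
Risk-neutral probability p = (1.0202 − 0.65)/(1.45 − 0.65) = 0.3702/0.8000 = 0.4628
Terminal stock prices: S_uuu = 259.1, S_uud = 116.2, S_udd = 52.07, S_ddd = 23.34
Terminal payoffs (S − K): max(174.1, 0) = 174.1, max(31.16, 0) = 31.16, max(-32.93, 0) = 0, max(-61.66, 0) = 0
Node uu (S = 178.7): V_uu = e^(−0.06)·[0.4628·174.1331 + 0.5372·31.1631] = 91.6551
Node ud (S = 80.11): V_ud = e^(−0.06)·[0.4628·31.1631 + 0.5372·0.0000] = 13.5810
Node dd (S = 35.91): V_dd = e^(−0.06)·[0.4628·0.0000 + 0.5372·0.0000] = 0.0000
Node u (S = 123.2): V_u = e^(−0.06)·[0.4628·91.6551 + 0.5372·13.5810] = 46.8150
Node d (S = 55.25): V_d = e^(−0.06)·[0.4628·13.5810 + 0.5372·0.0000] = 5.9186
Node 0 (S = 85): V_0 = e^(−0.06)·[0.4628·46.8150 + 0.5372·5.9186] = 23.3967

$23.40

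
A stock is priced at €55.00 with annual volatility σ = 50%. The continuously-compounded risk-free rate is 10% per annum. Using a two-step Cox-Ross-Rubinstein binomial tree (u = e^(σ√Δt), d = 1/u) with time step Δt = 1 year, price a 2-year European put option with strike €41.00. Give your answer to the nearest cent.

€4.62

CRR parameters: u = e^(σ√Δt) = e^(0.5·√1) = 1.6487, d = 1/u = 0.6065
Per-period rate: rΔt = 0.1·1 = 0.1, so R = e^0.1 = 1.1052
Risk-neutral probability p = (e^0.1 − 0.6065)/(1.6487 − 0.6065) = 0.4986/1.0422 = 0.4785
Terminal stock prices: S_uu = 149.5, S_ud = 55, S_dd = 20.23
Terminal payoffs (K − S): max(-108.5, 0) = 0, max(-14, 0) = 0, max(20.77, 0) = 20.77
Node u (S = 90.68): V_u = e^(−0.1)·[0.4785·0.0000 + 0.5215·0.0000] = 0.0000
Node d (S = 33.36): V_d = e^(−0.1)·[0.4785·0.0000 + 0.5215·20.7666] = 9.8001
Node 0 (S = 55): V_0 = e^(−0.1)·[0.4785·0.0000 + 0.5215·9.8001] = 4.6248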